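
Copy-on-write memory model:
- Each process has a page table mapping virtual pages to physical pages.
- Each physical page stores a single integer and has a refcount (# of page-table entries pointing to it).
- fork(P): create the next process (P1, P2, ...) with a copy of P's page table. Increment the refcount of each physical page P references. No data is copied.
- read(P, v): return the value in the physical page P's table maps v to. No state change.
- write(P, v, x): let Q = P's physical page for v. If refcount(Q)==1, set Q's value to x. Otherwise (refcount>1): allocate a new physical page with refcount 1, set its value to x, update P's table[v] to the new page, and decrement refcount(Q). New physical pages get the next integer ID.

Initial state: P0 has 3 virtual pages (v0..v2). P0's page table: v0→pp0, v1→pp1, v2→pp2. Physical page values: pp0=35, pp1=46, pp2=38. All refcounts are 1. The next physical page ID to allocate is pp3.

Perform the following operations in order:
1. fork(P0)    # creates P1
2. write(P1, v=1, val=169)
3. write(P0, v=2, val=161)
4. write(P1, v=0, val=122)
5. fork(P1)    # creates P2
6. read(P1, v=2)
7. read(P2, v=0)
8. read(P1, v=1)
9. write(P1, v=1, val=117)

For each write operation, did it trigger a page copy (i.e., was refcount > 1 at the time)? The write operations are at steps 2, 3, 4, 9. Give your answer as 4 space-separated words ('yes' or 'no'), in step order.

Op 1: fork(P0) -> P1. 3 ppages; refcounts: pp0:2 pp1:2 pp2:2
Op 2: write(P1, v1, 169). refcount(pp1)=2>1 -> COPY to pp3. 4 ppages; refcounts: pp0:2 pp1:1 pp2:2 pp3:1
Op 3: write(P0, v2, 161). refcount(pp2)=2>1 -> COPY to pp4. 5 ppages; refcounts: pp0:2 pp1:1 pp2:1 pp3:1 pp4:1
Op 4: write(P1, v0, 122). refcount(pp0)=2>1 -> COPY to pp5. 6 ppages; refcounts: pp0:1 pp1:1 pp2:1 pp3:1 pp4:1 pp5:1
Op 5: fork(P1) -> P2. 6 ppages; refcounts: pp0:1 pp1:1 pp2:2 pp3:2 pp4:1 pp5:2
Op 6: read(P1, v2) -> 38. No state change.
Op 7: read(P2, v0) -> 122. No state change.
Op 8: read(P1, v1) -> 169. No state change.
Op 9: write(P1, v1, 117). refcount(pp3)=2>1 -> COPY to pp6. 7 ppages; refcounts: pp0:1 pp1:1 pp2:2 pp3:1 pp4:1 pp5:2 pp6:1

yes yes yes yes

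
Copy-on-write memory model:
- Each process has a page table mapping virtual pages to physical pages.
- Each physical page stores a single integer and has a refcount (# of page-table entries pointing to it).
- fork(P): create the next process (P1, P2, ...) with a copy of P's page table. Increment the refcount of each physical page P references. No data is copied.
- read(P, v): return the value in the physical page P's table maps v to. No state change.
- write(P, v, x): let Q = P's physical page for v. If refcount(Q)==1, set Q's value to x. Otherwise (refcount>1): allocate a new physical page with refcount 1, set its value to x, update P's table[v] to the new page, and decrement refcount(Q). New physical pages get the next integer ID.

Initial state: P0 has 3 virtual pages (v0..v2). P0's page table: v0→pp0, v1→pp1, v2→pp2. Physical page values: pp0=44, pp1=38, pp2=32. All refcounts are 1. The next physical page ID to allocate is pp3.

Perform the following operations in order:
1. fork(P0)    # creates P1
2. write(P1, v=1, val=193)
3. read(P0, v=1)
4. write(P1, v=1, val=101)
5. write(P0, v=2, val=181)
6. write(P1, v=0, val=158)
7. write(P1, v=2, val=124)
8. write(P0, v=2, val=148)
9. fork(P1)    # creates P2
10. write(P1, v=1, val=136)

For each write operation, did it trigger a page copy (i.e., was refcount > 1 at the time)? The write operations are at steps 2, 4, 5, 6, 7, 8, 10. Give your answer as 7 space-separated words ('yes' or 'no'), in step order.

Op 1: fork(P0) -> P1. 3 ppages; refcounts: pp0:2 pp1:2 pp2:2
Op 2: write(P1, v1, 193). refcount(pp1)=2>1 -> COPY to pp3. 4 ppages; refcounts: pp0:2 pp1:1 pp2:2 pp3:1
Op 3: read(P0, v1) -> 38. No state change.
Op 4: write(P1, v1, 101). refcount(pp3)=1 -> write in place. 4 ppages; refcounts: pp0:2 pp1:1 pp2:2 pp3:1
Op 5: write(P0, v2, 181). refcount(pp2)=2>1 -> COPY to pp4. 5 ppages; refcounts: pp0:2 pp1:1 pp2:1 pp3:1 pp4:1
Op 6: write(P1, v0, 158). refcount(pp0)=2>1 -> COPY to pp5. 6 ppages; refcounts: pp0:1 pp1:1 pp2:1 pp3:1 pp4:1 pp5:1
Op 7: write(P1, v2, 124). refcount(pp2)=1 -> write in place. 6 ppages; refcounts: pp0:1 pp1:1 pp2:1 pp3:1 pp4:1 pp5:1
Op 8: write(P0, v2, 148). refcount(pp4)=1 -> write in place. 6 ppages; refcounts: pp0:1 pp1:1 pp2:1 pp3:1 pp4:1 pp5:1
Op 9: fork(P1) -> P2. 6 ppages; refcounts: pp0:1 pp1:1 pp2:2 pp3:2 pp4:1 pp5:2
Op 10: write(P1, v1, 136). refcount(pp3)=2>1 -> COPY to pp6. 7 ppages; refcounts: pp0:1 pp1:1 pp2:2 pp3:1 pp4:1 pp5:2 pp6:1

yes no yes yes no no yes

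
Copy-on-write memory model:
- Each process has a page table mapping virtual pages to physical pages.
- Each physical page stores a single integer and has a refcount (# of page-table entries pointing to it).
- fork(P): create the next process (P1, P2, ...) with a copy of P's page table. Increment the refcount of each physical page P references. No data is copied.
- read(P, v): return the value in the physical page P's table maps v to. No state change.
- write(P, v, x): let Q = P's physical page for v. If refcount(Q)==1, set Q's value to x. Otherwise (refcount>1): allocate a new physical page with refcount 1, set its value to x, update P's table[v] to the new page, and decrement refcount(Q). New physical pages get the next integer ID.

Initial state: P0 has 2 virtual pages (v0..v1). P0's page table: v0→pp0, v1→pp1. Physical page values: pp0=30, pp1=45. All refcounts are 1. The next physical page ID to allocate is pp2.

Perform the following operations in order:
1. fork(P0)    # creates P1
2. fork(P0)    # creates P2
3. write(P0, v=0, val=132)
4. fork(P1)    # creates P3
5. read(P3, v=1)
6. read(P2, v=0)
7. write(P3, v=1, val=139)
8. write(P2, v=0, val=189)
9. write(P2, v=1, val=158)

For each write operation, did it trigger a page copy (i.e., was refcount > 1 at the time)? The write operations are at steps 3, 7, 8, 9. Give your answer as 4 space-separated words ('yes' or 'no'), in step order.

Op 1: fork(P0) -> P1. 2 ppages; refcounts: pp0:2 pp1:2
Op 2: fork(P0) -> P2. 2 ppages; refcounts: pp0:3 pp1:3
Op 3: write(P0, v0, 132). refcount(pp0)=3>1 -> COPY to pp2. 3 ppages; refcounts: pp0:2 pp1:3 pp2:1
Op 4: fork(P1) -> P3. 3 ppages; refcounts: pp0:3 pp1:4 pp2:1
Op 5: read(P3, v1) -> 45. No state change.
Op 6: read(P2, v0) -> 30. No state change.
Op 7: write(P3, v1, 139). refcount(pp1)=4>1 -> COPY to pp3. 4 ppages; refcounts: pp0:3 pp1:3 pp2:1 pp3:1
Op 8: write(P2, v0, 189). refcount(pp0)=3>1 -> COPY to pp4. 5 ppages; refcounts: pp0:2 pp1:3 pp2:1 pp3:1 pp4:1
Op 9: write(P2, v1, 158). refcount(pp1)=3>1 -> COPY to pp5. 6 ppages; refcounts: pp0:2 pp1:2 pp2:1 pp3:1 pp4:1 pp5:1

yes yes yes yes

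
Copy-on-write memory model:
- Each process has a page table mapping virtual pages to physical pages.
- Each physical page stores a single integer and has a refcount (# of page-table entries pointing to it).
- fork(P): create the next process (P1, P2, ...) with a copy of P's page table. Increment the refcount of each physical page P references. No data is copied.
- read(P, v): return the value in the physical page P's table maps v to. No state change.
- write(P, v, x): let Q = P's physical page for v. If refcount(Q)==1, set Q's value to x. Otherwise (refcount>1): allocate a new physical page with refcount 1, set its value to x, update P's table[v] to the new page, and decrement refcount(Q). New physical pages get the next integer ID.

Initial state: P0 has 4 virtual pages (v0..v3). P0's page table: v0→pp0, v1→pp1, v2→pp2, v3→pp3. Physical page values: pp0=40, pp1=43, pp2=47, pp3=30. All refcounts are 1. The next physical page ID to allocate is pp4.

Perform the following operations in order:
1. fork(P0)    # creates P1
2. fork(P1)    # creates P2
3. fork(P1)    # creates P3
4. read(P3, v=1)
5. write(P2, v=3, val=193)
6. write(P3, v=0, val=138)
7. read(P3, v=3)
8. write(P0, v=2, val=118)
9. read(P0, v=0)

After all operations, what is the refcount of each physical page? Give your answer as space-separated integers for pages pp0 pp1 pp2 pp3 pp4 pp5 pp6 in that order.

Op 1: fork(P0) -> P1. 4 ppages; refcounts: pp0:2 pp1:2 pp2:2 pp3:2
Op 2: fork(P1) -> P2. 4 ppages; refcounts: pp0:3 pp1:3 pp2:3 pp3:3
Op 3: fork(P1) -> P3. 4 ppages; refcounts: pp0:4 pp1:4 pp2:4 pp3:4
Op 4: read(P3, v1) -> 43. No state change.
Op 5: write(P2, v3, 193). refcount(pp3)=4>1 -> COPY to pp4. 5 ppages; refcounts: pp0:4 pp1:4 pp2:4 pp3:3 pp4:1
Op 6: write(P3, v0, 138). refcount(pp0)=4>1 -> COPY to pp5. 6 ppages; refcounts: pp0:3 pp1:4 pp2:4 pp3:3 pp4:1 pp5:1
Op 7: read(P3, v3) -> 30. No state change.
Op 8: write(P0, v2, 118). refcount(pp2)=4>1 -> COPY to pp6. 7 ppages; refcounts: pp0:3 pp1:4 pp2:3 pp3:3 pp4:1 pp5:1 pp6:1
Op 9: read(P0, v0) -> 40. No state change.

Answer: 3 4 3 3 1 1 1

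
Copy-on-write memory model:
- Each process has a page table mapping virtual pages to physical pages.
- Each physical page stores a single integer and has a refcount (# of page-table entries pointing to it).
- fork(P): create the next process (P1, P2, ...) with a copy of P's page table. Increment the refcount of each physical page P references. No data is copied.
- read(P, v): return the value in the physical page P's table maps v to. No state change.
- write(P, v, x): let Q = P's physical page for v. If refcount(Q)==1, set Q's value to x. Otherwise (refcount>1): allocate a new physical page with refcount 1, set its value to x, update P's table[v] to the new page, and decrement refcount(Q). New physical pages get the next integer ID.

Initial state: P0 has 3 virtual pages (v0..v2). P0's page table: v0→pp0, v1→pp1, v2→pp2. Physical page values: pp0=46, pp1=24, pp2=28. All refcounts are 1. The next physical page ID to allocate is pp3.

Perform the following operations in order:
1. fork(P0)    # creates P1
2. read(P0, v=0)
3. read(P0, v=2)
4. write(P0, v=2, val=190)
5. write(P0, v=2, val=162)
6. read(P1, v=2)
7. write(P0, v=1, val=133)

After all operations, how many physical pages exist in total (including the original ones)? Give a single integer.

Answer: 5

Derivation:
Op 1: fork(P0) -> P1. 3 ppages; refcounts: pp0:2 pp1:2 pp2:2
Op 2: read(P0, v0) -> 46. No state change.
Op 3: read(P0, v2) -> 28. No state change.
Op 4: write(P0, v2, 190). refcount(pp2)=2>1 -> COPY to pp3. 4 ppages; refcounts: pp0:2 pp1:2 pp2:1 pp3:1
Op 5: write(P0, v2, 162). refcount(pp3)=1 -> write in place. 4 ppages; refcounts: pp0:2 pp1:2 pp2:1 pp3:1
Op 6: read(P1, v2) -> 28. No state change.
Op 7: write(P0, v1, 133). refcount(pp1)=2>1 -> COPY to pp4. 5 ppages; refcounts: pp0:2 pp1:1 pp2:1 pp3:1 pp4:1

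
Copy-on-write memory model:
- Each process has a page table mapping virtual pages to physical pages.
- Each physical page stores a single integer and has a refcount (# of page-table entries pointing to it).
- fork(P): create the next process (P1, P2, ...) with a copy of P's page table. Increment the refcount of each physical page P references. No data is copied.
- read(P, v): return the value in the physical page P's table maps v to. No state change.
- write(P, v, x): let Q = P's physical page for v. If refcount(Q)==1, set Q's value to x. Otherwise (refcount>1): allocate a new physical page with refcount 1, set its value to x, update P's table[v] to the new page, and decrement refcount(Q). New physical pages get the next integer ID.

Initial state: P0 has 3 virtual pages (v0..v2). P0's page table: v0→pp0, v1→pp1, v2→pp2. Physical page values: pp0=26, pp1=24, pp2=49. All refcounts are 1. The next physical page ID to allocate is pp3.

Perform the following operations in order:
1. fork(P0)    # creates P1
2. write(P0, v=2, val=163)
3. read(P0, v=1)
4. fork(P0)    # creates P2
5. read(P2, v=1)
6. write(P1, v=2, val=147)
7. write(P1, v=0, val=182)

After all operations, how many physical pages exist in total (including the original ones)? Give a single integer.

Op 1: fork(P0) -> P1. 3 ppages; refcounts: pp0:2 pp1:2 pp2:2
Op 2: write(P0, v2, 163). refcount(pp2)=2>1 -> COPY to pp3. 4 ppages; refcounts: pp0:2 pp1:2 pp2:1 pp3:1
Op 3: read(P0, v1) -> 24. No state change.
Op 4: fork(P0) -> P2. 4 ppages; refcounts: pp0:3 pp1:3 pp2:1 pp3:2
Op 5: read(P2, v1) -> 24. No state change.
Op 6: write(P1, v2, 147). refcount(pp2)=1 -> write in place. 4 ppages; refcounts: pp0:3 pp1:3 pp2:1 pp3:2
Op 7: write(P1, v0, 182). refcount(pp0)=3>1 -> COPY to pp4. 5 ppages; refcounts: pp0:2 pp1:3 pp2:1 pp3:2 pp4:1

Answer: 5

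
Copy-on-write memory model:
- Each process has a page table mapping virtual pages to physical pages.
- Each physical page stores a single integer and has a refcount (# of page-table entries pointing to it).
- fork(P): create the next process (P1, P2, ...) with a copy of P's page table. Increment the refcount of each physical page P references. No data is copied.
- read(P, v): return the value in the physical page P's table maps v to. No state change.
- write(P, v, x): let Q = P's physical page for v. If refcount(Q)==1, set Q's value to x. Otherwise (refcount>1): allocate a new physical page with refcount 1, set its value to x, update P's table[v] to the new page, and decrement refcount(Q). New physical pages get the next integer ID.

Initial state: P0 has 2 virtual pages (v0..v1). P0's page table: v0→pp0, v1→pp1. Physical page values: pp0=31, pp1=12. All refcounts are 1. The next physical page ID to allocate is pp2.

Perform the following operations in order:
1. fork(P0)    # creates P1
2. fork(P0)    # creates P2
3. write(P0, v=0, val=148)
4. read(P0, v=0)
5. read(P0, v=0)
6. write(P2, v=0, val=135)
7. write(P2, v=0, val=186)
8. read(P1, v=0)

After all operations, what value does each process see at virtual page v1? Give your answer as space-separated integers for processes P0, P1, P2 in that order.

Op 1: fork(P0) -> P1. 2 ppages; refcounts: pp0:2 pp1:2
Op 2: fork(P0) -> P2. 2 ppages; refcounts: pp0:3 pp1:3
Op 3: write(P0, v0, 148). refcount(pp0)=3>1 -> COPY to pp2. 3 ppages; refcounts: pp0:2 pp1:3 pp2:1
Op 4: read(P0, v0) -> 148. No state change.
Op 5: read(P0, v0) -> 148. No state change.
Op 6: write(P2, v0, 135). refcount(pp0)=2>1 -> COPY to pp3. 4 ppages; refcounts: pp0:1 pp1:3 pp2:1 pp3:1
Op 7: write(P2, v0, 186). refcount(pp3)=1 -> write in place. 4 ppages; refcounts: pp0:1 pp1:3 pp2:1 pp3:1
Op 8: read(P1, v0) -> 31. No state change.
P0: v1 -> pp1 = 12
P1: v1 -> pp1 = 12
P2: v1 -> pp1 = 12

Answer: 12 12 12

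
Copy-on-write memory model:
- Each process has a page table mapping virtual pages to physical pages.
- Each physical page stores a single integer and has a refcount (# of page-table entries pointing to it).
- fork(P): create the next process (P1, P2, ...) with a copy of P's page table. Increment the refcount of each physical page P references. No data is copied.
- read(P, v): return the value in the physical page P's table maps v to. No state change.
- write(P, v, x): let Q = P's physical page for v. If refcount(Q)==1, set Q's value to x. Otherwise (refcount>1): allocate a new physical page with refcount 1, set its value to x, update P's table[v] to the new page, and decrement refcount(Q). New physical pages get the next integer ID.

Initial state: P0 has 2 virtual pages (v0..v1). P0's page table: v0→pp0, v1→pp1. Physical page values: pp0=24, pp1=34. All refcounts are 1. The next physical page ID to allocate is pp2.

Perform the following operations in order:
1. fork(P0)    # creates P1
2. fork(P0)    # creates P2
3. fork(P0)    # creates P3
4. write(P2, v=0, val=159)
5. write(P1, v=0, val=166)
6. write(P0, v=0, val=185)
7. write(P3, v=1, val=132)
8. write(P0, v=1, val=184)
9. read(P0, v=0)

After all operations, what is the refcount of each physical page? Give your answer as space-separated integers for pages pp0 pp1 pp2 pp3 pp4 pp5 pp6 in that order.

Op 1: fork(P0) -> P1. 2 ppages; refcounts: pp0:2 pp1:2
Op 2: fork(P0) -> P2. 2 ppages; refcounts: pp0:3 pp1:3
Op 3: fork(P0) -> P3. 2 ppages; refcounts: pp0:4 pp1:4
Op 4: write(P2, v0, 159). refcount(pp0)=4>1 -> COPY to pp2. 3 ppages; refcounts: pp0:3 pp1:4 pp2:1
Op 5: write(P1, v0, 166). refcount(pp0)=3>1 -> COPY to pp3. 4 ppages; refcounts: pp0:2 pp1:4 pp2:1 pp3:1
Op 6: write(P0, v0, 185). refcount(pp0)=2>1 -> COPY to pp4. 5 ppages; refcounts: pp0:1 pp1:4 pp2:1 pp3:1 pp4:1
Op 7: write(P3, v1, 132). refcount(pp1)=4>1 -> COPY to pp5. 6 ppages; refcounts: pp0:1 pp1:3 pp2:1 pp3:1 pp4:1 pp5:1
Op 8: write(P0, v1, 184). refcount(pp1)=3>1 -> COPY to pp6. 7 ppages; refcounts: pp0:1 pp1:2 pp2:1 pp3:1 pp4:1 pp5:1 pp6:1
Op 9: read(P0, v0) -> 185. No state change.

Answer: 1 2 1 1 1 1 1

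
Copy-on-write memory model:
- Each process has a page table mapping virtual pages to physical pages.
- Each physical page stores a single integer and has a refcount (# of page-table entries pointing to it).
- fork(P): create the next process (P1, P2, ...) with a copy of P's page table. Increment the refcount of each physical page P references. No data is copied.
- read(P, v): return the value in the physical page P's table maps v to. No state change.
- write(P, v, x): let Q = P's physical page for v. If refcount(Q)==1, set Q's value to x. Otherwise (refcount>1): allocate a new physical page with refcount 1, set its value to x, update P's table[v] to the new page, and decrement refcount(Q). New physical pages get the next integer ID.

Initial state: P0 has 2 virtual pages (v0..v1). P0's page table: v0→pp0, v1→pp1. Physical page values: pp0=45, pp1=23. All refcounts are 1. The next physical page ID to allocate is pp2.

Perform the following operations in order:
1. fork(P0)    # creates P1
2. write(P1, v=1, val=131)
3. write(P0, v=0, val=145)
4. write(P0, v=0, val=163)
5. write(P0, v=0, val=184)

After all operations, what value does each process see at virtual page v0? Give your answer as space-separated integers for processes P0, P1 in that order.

Answer: 184 45

Derivation:
Op 1: fork(P0) -> P1. 2 ppages; refcounts: pp0:2 pp1:2
Op 2: write(P1, v1, 131). refcount(pp1)=2>1 -> COPY to pp2. 3 ppages; refcounts: pp0:2 pp1:1 pp2:1
Op 3: write(P0, v0, 145). refcount(pp0)=2>1 -> COPY to pp3. 4 ppages; refcounts: pp0:1 pp1:1 pp2:1 pp3:1
Op 4: write(P0, v0, 163). refcount(pp3)=1 -> write in place. 4 ppages; refcounts: pp0:1 pp1:1 pp2:1 pp3:1
Op 5: write(P0, v0, 184). refcount(pp3)=1 -> write in place. 4 ppages; refcounts: pp0:1 pp1:1 pp2:1 pp3:1
P0: v0 -> pp3 = 184
P1: v0 -> pp0 = 45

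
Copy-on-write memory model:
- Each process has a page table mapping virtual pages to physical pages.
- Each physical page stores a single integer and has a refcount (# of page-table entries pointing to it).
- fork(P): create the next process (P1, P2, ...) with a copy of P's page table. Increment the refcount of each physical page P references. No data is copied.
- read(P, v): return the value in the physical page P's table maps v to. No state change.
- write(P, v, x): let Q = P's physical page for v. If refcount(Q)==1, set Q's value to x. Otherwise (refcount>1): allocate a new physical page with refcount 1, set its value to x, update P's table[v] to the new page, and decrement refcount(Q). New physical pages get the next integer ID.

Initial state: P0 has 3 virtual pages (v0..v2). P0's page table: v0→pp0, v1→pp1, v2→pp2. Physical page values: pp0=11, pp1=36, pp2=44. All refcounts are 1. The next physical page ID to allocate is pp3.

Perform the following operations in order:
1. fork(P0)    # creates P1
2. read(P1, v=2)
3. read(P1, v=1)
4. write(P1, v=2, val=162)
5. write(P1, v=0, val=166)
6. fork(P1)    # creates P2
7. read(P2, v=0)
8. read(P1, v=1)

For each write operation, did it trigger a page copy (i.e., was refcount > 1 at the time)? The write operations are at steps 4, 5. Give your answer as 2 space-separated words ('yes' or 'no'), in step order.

Op 1: fork(P0) -> P1. 3 ppages; refcounts: pp0:2 pp1:2 pp2:2
Op 2: read(P1, v2) -> 44. No state change.
Op 3: read(P1, v1) -> 36. No state change.
Op 4: write(P1, v2, 162). refcount(pp2)=2>1 -> COPY to pp3. 4 ppages; refcounts: pp0:2 pp1:2 pp2:1 pp3:1
Op 5: write(P1, v0, 166). refcount(pp0)=2>1 -> COPY to pp4. 5 ppages; refcounts: pp0:1 pp1:2 pp2:1 pp3:1 pp4:1
Op 6: fork(P1) -> P2. 5 ppages; refcounts: pp0:1 pp1:3 pp2:1 pp3:2 pp4:2
Op 7: read(P2, v0) -> 166. No state change.
Op 8: read(P1, v1) -> 36. No state change.

yes yes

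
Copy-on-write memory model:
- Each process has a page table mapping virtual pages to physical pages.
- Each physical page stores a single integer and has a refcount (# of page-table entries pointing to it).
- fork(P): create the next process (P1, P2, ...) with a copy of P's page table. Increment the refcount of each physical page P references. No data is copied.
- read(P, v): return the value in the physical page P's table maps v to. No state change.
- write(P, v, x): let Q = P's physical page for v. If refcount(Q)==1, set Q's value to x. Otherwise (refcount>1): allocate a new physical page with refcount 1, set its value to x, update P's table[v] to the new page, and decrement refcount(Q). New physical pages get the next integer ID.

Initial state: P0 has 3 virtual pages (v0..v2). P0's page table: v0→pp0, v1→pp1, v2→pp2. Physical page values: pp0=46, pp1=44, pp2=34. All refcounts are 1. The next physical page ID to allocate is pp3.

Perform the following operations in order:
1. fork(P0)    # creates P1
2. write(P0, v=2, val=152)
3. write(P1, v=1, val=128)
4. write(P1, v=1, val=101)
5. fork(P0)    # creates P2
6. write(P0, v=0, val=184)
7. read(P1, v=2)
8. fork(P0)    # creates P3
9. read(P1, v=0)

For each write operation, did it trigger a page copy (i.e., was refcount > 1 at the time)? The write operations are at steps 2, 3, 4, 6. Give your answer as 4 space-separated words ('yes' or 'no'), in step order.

Op 1: fork(P0) -> P1. 3 ppages; refcounts: pp0:2 pp1:2 pp2:2
Op 2: write(P0, v2, 152). refcount(pp2)=2>1 -> COPY to pp3. 4 ppages; refcounts: pp0:2 pp1:2 pp2:1 pp3:1
Op 3: write(P1, v1, 128). refcount(pp1)=2>1 -> COPY to pp4. 5 ppages; refcounts: pp0:2 pp1:1 pp2:1 pp3:1 pp4:1
Op 4: write(P1, v1, 101). refcount(pp4)=1 -> write in place. 5 ppages; refcounts: pp0:2 pp1:1 pp2:1 pp3:1 pp4:1
Op 5: fork(P0) -> P2. 5 ppages; refcounts: pp0:3 pp1:2 pp2:1 pp3:2 pp4:1
Op 6: write(P0, v0, 184). refcount(pp0)=3>1 -> COPY to pp5. 6 ppages; refcounts: pp0:2 pp1:2 pp2:1 pp3:2 pp4:1 pp5:1
Op 7: read(P1, v2) -> 34. No state change.
Op 8: fork(P0) -> P3. 6 ppages; refcounts: pp0:2 pp1:3 pp2:1 pp3:3 pp4:1 pp5:2
Op 9: read(P1, v0) -> 46. No state change.

yes yes no yes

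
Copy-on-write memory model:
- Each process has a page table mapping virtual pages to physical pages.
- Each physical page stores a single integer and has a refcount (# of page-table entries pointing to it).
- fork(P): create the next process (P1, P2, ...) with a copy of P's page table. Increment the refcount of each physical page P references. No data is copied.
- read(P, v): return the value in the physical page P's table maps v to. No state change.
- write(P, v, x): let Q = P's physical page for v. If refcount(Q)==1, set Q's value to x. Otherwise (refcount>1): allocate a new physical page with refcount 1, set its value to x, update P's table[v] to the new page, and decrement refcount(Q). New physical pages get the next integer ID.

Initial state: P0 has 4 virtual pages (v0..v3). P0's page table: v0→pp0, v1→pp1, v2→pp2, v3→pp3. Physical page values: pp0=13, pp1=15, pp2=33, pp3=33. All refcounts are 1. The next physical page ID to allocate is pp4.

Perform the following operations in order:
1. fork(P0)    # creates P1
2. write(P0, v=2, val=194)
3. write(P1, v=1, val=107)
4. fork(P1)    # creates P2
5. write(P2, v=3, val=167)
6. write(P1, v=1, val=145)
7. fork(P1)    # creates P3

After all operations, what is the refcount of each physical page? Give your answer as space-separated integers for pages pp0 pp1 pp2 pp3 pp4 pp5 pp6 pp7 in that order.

Op 1: fork(P0) -> P1. 4 ppages; refcounts: pp0:2 pp1:2 pp2:2 pp3:2
Op 2: write(P0, v2, 194). refcount(pp2)=2>1 -> COPY to pp4. 5 ppages; refcounts: pp0:2 pp1:2 pp2:1 pp3:2 pp4:1
Op 3: write(P1, v1, 107). refcount(pp1)=2>1 -> COPY to pp5. 6 ppages; refcounts: pp0:2 pp1:1 pp2:1 pp3:2 pp4:1 pp5:1
Op 4: fork(P1) -> P2. 6 ppages; refcounts: pp0:3 pp1:1 pp2:2 pp3:3 pp4:1 pp5:2
Op 5: write(P2, v3, 167). refcount(pp3)=3>1 -> COPY to pp6. 7 ppages; refcounts: pp0:3 pp1:1 pp2:2 pp3:2 pp4:1 pp5:2 pp6:1
Op 6: write(P1, v1, 145). refcount(pp5)=2>1 -> COPY to pp7. 8 ppages; refcounts: pp0:3 pp1:1 pp2:2 pp3:2 pp4:1 pp5:1 pp6:1 pp7:1
Op 7: fork(P1) -> P3. 8 ppages; refcounts: pp0:4 pp1:1 pp2:3 pp3:3 pp4:1 pp5:1 pp6:1 pp7:2

Answer: 4 1 3 3 1 1 1 2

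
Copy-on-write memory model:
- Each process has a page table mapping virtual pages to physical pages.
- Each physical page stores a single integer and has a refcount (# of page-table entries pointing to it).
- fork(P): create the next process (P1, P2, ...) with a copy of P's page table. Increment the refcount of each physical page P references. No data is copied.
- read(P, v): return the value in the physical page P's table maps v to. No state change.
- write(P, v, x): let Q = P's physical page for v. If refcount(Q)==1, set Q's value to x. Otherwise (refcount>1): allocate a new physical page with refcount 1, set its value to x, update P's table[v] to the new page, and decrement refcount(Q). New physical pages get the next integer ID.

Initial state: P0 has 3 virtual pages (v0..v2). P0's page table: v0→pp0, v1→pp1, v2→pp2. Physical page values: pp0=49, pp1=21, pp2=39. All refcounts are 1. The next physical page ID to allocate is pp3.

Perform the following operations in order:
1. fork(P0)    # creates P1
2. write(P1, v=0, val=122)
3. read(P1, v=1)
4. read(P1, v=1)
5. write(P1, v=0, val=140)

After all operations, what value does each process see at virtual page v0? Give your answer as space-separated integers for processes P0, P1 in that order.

Answer: 49 140

Derivation:
Op 1: fork(P0) -> P1. 3 ppages; refcounts: pp0:2 pp1:2 pp2:2
Op 2: write(P1, v0, 122). refcount(pp0)=2>1 -> COPY to pp3. 4 ppages; refcounts: pp0:1 pp1:2 pp2:2 pp3:1
Op 3: read(P1, v1) -> 21. No state change.
Op 4: read(P1, v1) -> 21. No state change.
Op 5: write(P1, v0, 140). refcount(pp3)=1 -> write in place. 4 ppages; refcounts: pp0:1 pp1:2 pp2:2 pp3:1
P0: v0 -> pp0 = 49
P1: v0 -> pp3 = 140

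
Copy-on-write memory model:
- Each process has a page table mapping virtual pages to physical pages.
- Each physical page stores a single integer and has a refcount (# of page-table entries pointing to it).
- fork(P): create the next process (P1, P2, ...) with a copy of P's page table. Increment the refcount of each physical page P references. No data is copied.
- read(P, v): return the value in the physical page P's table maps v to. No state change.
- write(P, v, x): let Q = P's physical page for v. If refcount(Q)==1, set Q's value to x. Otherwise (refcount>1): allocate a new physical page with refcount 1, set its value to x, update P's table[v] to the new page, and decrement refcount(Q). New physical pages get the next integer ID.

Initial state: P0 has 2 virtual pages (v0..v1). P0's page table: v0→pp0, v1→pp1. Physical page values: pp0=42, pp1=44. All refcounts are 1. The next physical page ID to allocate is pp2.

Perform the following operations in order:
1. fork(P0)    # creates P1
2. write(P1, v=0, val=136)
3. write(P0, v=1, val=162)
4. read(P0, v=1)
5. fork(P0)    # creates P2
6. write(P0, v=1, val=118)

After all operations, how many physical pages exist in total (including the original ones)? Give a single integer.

Op 1: fork(P0) -> P1. 2 ppages; refcounts: pp0:2 pp1:2
Op 2: write(P1, v0, 136). refcount(pp0)=2>1 -> COPY to pp2. 3 ppages; refcounts: pp0:1 pp1:2 pp2:1
Op 3: write(P0, v1, 162). refcount(pp1)=2>1 -> COPY to pp3. 4 ppages; refcounts: pp0:1 pp1:1 pp2:1 pp3:1
Op 4: read(P0, v1) -> 162. No state change.
Op 5: fork(P0) -> P2. 4 ppages; refcounts: pp0:2 pp1:1 pp2:1 pp3:2
Op 6: write(P0, v1, 118). refcount(pp3)=2>1 -> COPY to pp4. 5 ppages; refcounts: pp0:2 pp1:1 pp2:1 pp3:1 pp4:1

Answer: 5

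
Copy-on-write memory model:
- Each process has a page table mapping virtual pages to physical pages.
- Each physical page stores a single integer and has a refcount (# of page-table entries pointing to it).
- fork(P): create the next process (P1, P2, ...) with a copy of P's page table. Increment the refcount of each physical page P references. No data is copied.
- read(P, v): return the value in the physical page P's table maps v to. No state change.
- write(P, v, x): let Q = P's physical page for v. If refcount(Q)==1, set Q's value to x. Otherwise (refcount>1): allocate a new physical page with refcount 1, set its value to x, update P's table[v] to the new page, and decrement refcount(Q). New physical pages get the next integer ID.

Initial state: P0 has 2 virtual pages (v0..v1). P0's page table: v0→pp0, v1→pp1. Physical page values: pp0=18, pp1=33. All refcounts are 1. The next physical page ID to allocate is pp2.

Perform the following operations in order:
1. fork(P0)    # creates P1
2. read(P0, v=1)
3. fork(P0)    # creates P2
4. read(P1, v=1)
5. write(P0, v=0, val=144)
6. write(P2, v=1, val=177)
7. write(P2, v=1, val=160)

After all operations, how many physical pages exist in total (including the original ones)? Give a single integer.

Op 1: fork(P0) -> P1. 2 ppages; refcounts: pp0:2 pp1:2
Op 2: read(P0, v1) -> 33. No state change.
Op 3: fork(P0) -> P2. 2 ppages; refcounts: pp0:3 pp1:3
Op 4: read(P1, v1) -> 33. No state change.
Op 5: write(P0, v0, 144). refcount(pp0)=3>1 -> COPY to pp2. 3 ppages; refcounts: pp0:2 pp1:3 pp2:1
Op 6: write(P2, v1, 177). refcount(pp1)=3>1 -> COPY to pp3. 4 ppages; refcounts: pp0:2 pp1:2 pp2:1 pp3:1
Op 7: write(P2, v1, 160). refcount(pp3)=1 -> write in place. 4 ppages; refcounts: pp0:2 pp1:2 pp2:1 pp3:1

Answer: 4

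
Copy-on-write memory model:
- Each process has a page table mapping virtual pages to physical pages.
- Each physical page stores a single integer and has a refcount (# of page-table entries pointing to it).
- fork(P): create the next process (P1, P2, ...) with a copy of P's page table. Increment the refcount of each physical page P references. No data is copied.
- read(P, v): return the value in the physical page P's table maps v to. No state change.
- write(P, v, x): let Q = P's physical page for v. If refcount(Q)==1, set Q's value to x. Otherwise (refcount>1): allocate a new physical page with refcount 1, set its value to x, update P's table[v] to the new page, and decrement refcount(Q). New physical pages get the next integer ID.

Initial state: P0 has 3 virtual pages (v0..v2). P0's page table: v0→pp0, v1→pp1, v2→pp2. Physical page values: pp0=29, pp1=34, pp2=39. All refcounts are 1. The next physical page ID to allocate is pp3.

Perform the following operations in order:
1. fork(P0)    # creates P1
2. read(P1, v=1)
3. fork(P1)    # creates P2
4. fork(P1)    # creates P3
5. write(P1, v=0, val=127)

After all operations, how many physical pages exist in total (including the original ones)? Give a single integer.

Answer: 4

Derivation:
Op 1: fork(P0) -> P1. 3 ppages; refcounts: pp0:2 pp1:2 pp2:2
Op 2: read(P1, v1) -> 34. No state change.
Op 3: fork(P1) -> P2. 3 ppages; refcounts: pp0:3 pp1:3 pp2:3
Op 4: fork(P1) -> P3. 3 ppages; refcounts: pp0:4 pp1:4 pp2:4
Op 5: write(P1, v0, 127). refcount(pp0)=4>1 -> COPY to pp3. 4 ppages; refcounts: pp0:3 pp1:4 pp2:4 pp3:1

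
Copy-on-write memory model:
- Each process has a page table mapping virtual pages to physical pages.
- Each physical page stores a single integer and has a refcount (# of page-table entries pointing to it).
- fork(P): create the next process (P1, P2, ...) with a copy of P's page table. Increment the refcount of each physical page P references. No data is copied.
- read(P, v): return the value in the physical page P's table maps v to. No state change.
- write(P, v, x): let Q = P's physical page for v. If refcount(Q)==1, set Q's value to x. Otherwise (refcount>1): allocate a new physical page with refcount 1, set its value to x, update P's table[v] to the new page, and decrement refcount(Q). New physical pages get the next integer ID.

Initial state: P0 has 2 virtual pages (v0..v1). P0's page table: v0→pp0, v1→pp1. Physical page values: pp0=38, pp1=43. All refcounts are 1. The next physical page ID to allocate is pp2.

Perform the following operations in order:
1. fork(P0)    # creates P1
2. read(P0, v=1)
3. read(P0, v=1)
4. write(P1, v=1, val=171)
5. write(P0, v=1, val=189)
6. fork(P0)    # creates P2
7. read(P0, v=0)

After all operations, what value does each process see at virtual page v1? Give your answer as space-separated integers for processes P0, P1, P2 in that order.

Answer: 189 171 189

Derivation:
Op 1: fork(P0) -> P1. 2 ppages; refcounts: pp0:2 pp1:2
Op 2: read(P0, v1) -> 43. No state change.
Op 3: read(P0, v1) -> 43. No state change.
Op 4: write(P1, v1, 171). refcount(pp1)=2>1 -> COPY to pp2. 3 ppages; refcounts: pp0:2 pp1:1 pp2:1
Op 5: write(P0, v1, 189). refcount(pp1)=1 -> write in place. 3 ppages; refcounts: pp0:2 pp1:1 pp2:1
Op 6: fork(P0) -> P2. 3 ppages; refcounts: pp0:3 pp1:2 pp2:1
Op 7: read(P0, v0) -> 38. No state change.
P0: v1 -> pp1 = 189
P1: v1 -> pp2 = 171
P2: v1 -> pp1 = 189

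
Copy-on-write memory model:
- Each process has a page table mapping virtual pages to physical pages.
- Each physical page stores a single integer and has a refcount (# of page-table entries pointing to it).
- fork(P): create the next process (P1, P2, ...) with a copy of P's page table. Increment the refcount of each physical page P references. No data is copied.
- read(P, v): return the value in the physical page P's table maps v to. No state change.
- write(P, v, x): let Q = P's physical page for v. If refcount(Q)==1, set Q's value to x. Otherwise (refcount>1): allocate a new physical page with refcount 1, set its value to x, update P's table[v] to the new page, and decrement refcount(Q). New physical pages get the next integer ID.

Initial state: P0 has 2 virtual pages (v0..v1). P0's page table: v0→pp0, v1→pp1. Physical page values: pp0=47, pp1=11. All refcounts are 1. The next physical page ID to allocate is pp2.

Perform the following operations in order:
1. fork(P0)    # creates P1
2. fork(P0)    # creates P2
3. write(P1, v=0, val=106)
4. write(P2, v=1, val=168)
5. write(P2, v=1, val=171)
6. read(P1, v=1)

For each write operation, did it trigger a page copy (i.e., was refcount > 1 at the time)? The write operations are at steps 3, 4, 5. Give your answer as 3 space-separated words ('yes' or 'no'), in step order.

Op 1: fork(P0) -> P1. 2 ppages; refcounts: pp0:2 pp1:2
Op 2: fork(P0) -> P2. 2 ppages; refcounts: pp0:3 pp1:3
Op 3: write(P1, v0, 106). refcount(pp0)=3>1 -> COPY to pp2. 3 ppages; refcounts: pp0:2 pp1:3 pp2:1
Op 4: write(P2, v1, 168). refcount(pp1)=3>1 -> COPY to pp3. 4 ppages; refcounts: pp0:2 pp1:2 pp2:1 pp3:1
Op 5: write(P2, v1, 171). refcount(pp3)=1 -> write in place. 4 ppages; refcounts: pp0:2 pp1:2 pp2:1 pp3:1
Op 6: read(P1, v1) -> 11. No state change.

yes yes no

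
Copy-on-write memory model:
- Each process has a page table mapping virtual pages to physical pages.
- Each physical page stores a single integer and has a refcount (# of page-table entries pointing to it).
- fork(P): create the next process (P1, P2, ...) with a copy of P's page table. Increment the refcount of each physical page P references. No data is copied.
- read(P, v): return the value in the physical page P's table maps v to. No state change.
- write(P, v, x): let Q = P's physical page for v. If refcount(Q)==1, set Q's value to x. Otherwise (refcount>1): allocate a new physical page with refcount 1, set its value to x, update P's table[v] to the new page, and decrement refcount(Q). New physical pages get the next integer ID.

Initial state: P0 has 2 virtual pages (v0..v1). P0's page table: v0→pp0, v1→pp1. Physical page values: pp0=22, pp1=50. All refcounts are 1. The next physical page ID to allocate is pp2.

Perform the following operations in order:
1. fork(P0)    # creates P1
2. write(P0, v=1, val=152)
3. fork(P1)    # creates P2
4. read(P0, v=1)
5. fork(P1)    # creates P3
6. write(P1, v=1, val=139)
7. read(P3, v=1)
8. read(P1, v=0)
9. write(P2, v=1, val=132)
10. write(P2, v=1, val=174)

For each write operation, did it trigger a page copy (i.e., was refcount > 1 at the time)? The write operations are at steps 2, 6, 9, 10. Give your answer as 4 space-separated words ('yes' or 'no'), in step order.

Op 1: fork(P0) -> P1. 2 ppages; refcounts: pp0:2 pp1:2
Op 2: write(P0, v1, 152). refcount(pp1)=2>1 -> COPY to pp2. 3 ppages; refcounts: pp0:2 pp1:1 pp2:1
Op 3: fork(P1) -> P2. 3 ppages; refcounts: pp0:3 pp1:2 pp2:1
Op 4: read(P0, v1) -> 152. No state change.
Op 5: fork(P1) -> P3. 3 ppages; refcounts: pp0:4 pp1:3 pp2:1
Op 6: write(P1, v1, 139). refcount(pp1)=3>1 -> COPY to pp3. 4 ppages; refcounts: pp0:4 pp1:2 pp2:1 pp3:1
Op 7: read(P3, v1) -> 50. No state change.
Op 8: read(P1, v0) -> 22. No state change.
Op 9: write(P2, v1, 132). refcount(pp1)=2>1 -> COPY to pp4. 5 ppages; refcounts: pp0:4 pp1:1 pp2:1 pp3:1 pp4:1
Op 10: write(P2, v1, 174). refcount(pp4)=1 -> write in place. 5 ppages; refcounts: pp0:4 pp1:1 pp2:1 pp3:1 pp4:1

yes yes yes no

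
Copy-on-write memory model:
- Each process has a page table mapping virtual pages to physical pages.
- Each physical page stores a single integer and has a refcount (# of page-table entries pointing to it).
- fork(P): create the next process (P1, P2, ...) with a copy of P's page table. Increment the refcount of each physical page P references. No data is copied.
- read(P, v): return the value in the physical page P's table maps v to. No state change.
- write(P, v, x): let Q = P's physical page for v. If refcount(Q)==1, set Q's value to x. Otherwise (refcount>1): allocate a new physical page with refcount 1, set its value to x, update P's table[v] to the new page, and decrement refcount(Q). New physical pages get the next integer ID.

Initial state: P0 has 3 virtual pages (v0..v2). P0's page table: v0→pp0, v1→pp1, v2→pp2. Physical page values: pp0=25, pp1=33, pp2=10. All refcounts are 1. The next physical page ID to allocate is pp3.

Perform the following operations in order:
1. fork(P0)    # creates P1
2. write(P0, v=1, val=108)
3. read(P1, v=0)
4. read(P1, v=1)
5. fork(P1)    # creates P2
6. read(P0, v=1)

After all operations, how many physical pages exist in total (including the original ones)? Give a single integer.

Answer: 4

Derivation:
Op 1: fork(P0) -> P1. 3 ppages; refcounts: pp0:2 pp1:2 pp2:2
Op 2: write(P0, v1, 108). refcount(pp1)=2>1 -> COPY to pp3. 4 ppages; refcounts: pp0:2 pp1:1 pp2:2 pp3:1
Op 3: read(P1, v0) -> 25. No state change.
Op 4: read(P1, v1) -> 33. No state change.
Op 5: fork(P1) -> P2. 4 ppages; refcounts: pp0:3 pp1:2 pp2:3 pp3:1
Op 6: read(P0, v1) -> 108. No state change.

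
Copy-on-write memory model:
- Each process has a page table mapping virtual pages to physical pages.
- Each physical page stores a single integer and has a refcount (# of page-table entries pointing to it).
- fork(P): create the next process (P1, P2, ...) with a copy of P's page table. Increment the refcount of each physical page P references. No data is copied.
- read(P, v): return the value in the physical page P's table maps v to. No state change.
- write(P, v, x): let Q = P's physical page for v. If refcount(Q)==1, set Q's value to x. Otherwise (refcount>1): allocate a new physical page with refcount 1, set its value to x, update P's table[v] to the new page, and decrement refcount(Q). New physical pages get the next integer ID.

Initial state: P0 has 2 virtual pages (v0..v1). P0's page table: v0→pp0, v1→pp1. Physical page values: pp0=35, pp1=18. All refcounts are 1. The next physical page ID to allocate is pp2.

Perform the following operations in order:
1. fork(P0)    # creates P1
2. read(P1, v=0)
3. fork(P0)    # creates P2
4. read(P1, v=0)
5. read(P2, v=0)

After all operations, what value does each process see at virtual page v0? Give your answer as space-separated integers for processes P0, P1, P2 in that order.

Answer: 35 35 35

Derivation:
Op 1: fork(P0) -> P1. 2 ppages; refcounts: pp0:2 pp1:2
Op 2: read(P1, v0) -> 35. No state change.
Op 3: fork(P0) -> P2. 2 ppages; refcounts: pp0:3 pp1:3
Op 4: read(P1, v0) -> 35. No state change.
Op 5: read(P2, v0) -> 35. No state change.
P0: v0 -> pp0 = 35
P1: v0 -> pp0 = 35
P2: v0 -> pp0 = 35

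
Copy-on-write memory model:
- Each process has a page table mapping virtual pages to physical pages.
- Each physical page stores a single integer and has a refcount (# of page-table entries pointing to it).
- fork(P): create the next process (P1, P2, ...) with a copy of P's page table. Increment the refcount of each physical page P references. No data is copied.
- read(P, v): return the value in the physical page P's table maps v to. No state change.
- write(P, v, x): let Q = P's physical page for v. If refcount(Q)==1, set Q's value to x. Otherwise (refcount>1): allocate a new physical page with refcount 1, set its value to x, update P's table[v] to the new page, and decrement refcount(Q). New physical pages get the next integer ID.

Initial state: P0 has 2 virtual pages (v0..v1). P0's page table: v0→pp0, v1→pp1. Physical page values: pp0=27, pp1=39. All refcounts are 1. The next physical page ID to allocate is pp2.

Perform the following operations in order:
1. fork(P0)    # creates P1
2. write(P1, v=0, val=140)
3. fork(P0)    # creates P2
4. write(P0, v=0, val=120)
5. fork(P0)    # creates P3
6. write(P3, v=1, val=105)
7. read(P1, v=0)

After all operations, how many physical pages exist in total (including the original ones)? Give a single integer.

Op 1: fork(P0) -> P1. 2 ppages; refcounts: pp0:2 pp1:2
Op 2: write(P1, v0, 140). refcount(pp0)=2>1 -> COPY to pp2. 3 ppages; refcounts: pp0:1 pp1:2 pp2:1
Op 3: fork(P0) -> P2. 3 ppages; refcounts: pp0:2 pp1:3 pp2:1
Op 4: write(P0, v0, 120). refcount(pp0)=2>1 -> COPY to pp3. 4 ppages; refcounts: pp0:1 pp1:3 pp2:1 pp3:1
Op 5: fork(P0) -> P3. 4 ppages; refcounts: pp0:1 pp1:4 pp2:1 pp3:2
Op 6: write(P3, v1, 105). refcount(pp1)=4>1 -> COPY to pp4. 5 ppages; refcounts: pp0:1 pp1:3 pp2:1 pp3:2 pp4:1
Op 7: read(P1, v0) -> 140. No state change.

Answer: 5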